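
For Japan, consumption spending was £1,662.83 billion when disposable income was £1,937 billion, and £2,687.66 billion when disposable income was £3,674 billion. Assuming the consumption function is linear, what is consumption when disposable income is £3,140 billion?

C = 2372.6

MPC = (2687.66 − 1662.83)/(3674 − 1937) = 1024.83/1737 = 0.59
a = 1662.83 − 0.59(1937) = 1662.83 − 1142.83 = 520
C = 520 + 0.59(3140) = 520 + 1852.6 = 2372.6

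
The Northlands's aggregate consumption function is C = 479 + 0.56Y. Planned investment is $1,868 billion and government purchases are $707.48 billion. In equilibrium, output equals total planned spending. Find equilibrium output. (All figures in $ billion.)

Y = C + I + G = 479 + 0.56Y + 1868 + 707.48
Y − 0.56Y = 3054.48
0.44Y = 3054.48, so Y = 3054.48/0.44 = 6942

Y = 6942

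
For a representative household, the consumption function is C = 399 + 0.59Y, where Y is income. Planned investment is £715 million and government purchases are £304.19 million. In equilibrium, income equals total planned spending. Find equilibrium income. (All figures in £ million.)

Y = C + I + G = 399 + 0.59Y + 715 + 304.19
Y − 0.59Y = 1418.19
0.41Y = 1418.19, so Y = 1418.19/0.41 = 3459

Y = 3459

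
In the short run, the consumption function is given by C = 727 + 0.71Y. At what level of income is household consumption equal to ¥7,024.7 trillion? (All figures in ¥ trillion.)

727 + 0.71Y = 7024.7
0.71Y = 6297.7, so Y = 6297.7/0.71 = 8870

Y = 8870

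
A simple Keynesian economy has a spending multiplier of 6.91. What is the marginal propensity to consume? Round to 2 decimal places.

k = 1/(1 − MPC), so 1 − MPC = 1/k = 1/6.91 = 0.1447
MPC = 1 − 0.1447 = 0.86

MPC = 0.86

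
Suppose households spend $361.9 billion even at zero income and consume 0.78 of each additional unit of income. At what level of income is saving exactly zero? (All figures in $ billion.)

At break-even, C = Y: 361.9 + 0.78Y = Y
0.22Y = 361.9, so Y = 361.9/0.22 = 1645

Y = 1645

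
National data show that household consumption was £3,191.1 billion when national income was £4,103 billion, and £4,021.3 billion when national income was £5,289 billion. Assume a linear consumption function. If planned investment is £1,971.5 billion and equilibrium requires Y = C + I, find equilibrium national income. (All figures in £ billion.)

MPC = (4021.3 − 3191.1)/(5289 − 4103) = 830.2/1186 = 0.7
a = 3191.1 − 0.7(4103) = 319
Equilibrium: Y = 319 + 0.7Y + 1971.5
0.3Y = 2290.5, so Y = 2290.5/0.3 = 7635

Y = 7635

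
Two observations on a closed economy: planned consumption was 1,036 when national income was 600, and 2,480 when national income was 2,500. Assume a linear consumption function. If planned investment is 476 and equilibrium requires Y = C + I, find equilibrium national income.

MPC = (2480 − 1036)/(2500 − 600) = 1444/1900 = 0.76
a = 1036 − 0.76(600) = 580
Equilibrium: Y = 580 + 0.76Y + 476
0.24Y = 1056, so Y = 1056/0.24 = 4400

Y = 4400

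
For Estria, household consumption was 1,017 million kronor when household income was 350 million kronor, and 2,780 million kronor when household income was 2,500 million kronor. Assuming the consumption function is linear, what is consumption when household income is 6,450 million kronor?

C = 6019

MPC = (2780 − 1017)/(2500 − 350) = 1763/2150 = 0.82
a = 1017 − 0.82(350) = 1017 − 287 = 730
C = 730 + 0.82(6450) = 730 + 5289 = 6019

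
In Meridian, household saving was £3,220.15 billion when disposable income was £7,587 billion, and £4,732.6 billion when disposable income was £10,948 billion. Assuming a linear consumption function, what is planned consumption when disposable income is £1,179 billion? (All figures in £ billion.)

C = 842.45

MPS = ΔS/ΔY = (4732.6 − 3220.15)/(10948 − 7587) = 1512.45/3361 = 0.45
MPC = 1 − MPS = 0.55
Autonomous saving = 3220.15 − 0.45(7587) = -194, so a = 194
C = 194 + 0.55(1179) = 194 + 648.45 = 842.45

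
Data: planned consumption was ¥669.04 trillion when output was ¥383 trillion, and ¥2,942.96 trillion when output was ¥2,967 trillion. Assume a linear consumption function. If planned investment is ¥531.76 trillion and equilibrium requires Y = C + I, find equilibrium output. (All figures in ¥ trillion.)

Y = 7198

MPC = (2942.96 − 669.04)/(2967 − 383) = 2273.92/2584 = 0.88
a = 669.04 − 0.88(383) = 332
Equilibrium: Y = 332 + 0.88Y + 531.76
0.12Y = 863.76, so Y = 863.76/0.12 = 7198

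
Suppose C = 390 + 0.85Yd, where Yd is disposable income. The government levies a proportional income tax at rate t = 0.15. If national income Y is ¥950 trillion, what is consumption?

C = 1076.375

Yd = (1 − 0.15)(950) = 0.85(950) = 807.5
C = 390 + 0.85(807.5) = 390 + 686.375 = 1076.375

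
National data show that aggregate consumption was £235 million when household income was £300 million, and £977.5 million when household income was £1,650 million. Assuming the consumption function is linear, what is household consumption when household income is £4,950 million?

C = 2792.5

MPC = (977.5 − 235)/(1650 − 300) = 742.5/1350 = 0.55
a = 235 − 0.55(300) = 235 − 165 = 70
C = 70 + 0.55(4950) = 70 + 2722.5 = 2792.5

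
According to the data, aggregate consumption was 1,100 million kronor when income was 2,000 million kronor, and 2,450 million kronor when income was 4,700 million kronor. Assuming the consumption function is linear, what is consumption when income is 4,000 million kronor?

C = 2100

MPC = (2450 − 1100)/(4700 − 2000) = 1350/2700 = 0.5
a = 1100 − 0.5(2000) = 1100 − 1000 = 100
C = 100 + 0.5(4000) = 100 + 2000 = 2100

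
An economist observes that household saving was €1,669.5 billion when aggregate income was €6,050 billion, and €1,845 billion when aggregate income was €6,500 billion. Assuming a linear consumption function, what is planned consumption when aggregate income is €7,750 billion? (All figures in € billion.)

C = 5417.5

MPS = ΔS/ΔY = (1845 − 1669.5)/(6500 − 6050) = 175.5/450 = 0.39
MPC = 1 − MPS = 0.61
Autonomous saving = 1669.5 − 0.39(6050) = -690, so a = 690
C = 690 + 0.61(7750) = 690 + 4727.5 = 5417.5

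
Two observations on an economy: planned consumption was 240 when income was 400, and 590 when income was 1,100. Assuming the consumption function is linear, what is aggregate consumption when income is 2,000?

C = 1040

MPC = (590 − 240)/(1100 − 400) = 350/700 = 0.5
a = 240 − 0.5(400) = 240 − 200 = 40
C = 40 + 0.5(2000) = 40 + 1000 = 1040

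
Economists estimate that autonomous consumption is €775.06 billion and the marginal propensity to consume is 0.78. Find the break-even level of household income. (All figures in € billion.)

Y = 3523

At break-even, C = Y: 775.06 + 0.78Y = Y
0.22Y = 775.06, so Y = 775.06/0.22 = 3523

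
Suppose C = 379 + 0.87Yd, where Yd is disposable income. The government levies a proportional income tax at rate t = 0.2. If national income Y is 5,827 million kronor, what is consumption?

Yd = (1 − 0.2)(5827) = 0.8(5827) = 4661.6
C = 379 + 0.87(4661.6) = 379 + 4055.592 = 4434.592

C = 4434.592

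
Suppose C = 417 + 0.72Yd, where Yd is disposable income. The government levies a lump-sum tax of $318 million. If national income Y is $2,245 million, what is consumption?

Yd = Y − T = 2245 − 318 = 1927
C = 417 + 0.72(1927) = 417 + 1387.44 = 1804.44

C = 1804.44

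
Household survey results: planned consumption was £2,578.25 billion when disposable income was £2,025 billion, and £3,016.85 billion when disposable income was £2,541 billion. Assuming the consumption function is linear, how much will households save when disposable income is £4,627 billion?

MPC = (3016.85 − 2578.25)/(2541 − 2025) = 438.6/516 = 0.85
a = 2578.25 − 0.85(2025) = 2578.25 − 1721.25 = 857
C = 857 + 0.85(4627) = 4789.95
S = 4627 − 4789.95 = -162.95

S = -162.95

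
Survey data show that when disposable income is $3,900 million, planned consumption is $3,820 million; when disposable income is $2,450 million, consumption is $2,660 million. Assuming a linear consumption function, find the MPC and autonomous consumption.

MPC = 0.8; a = 700

MPC = ΔC/ΔY = (3820 − 2660)/(3900 − 2450) = 1160/1450 = 0.8
a = C − MPC·Y = 2660 − 0.8(2450) = 2660 − 1960 = 700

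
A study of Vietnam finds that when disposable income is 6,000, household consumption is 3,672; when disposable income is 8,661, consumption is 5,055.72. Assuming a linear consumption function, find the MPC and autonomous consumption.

MPC = 0.52; a = 552

MPC = ΔC/ΔY = (5055.72 − 3672)/(8661 − 6000) = 1383.72/2661 = 0.52
a = C − MPC·Y = 3672 − 0.52(6000) = 3672 − 3120 = 552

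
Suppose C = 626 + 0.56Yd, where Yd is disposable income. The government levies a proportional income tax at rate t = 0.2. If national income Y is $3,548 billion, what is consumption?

Yd = (1 − 0.2)(3548) = 0.8(3548) = 2838.4
C = 626 + 0.56(2838.4) = 626 + 1589.504 = 2215.504

C = 2215.504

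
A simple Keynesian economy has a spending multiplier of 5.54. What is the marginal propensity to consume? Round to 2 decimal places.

k = 1/(1 − MPC), so 1 − MPC = 1/k = 1/5.54 = 0.1805
MPC = 1 − 0.1805 = 0.82

MPC = 0.82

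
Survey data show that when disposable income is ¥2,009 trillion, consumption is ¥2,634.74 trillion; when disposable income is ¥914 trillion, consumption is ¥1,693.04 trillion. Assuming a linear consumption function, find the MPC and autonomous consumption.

MPC = ΔC/ΔY = (2634.74 − 1693.04)/(2009 − 914) = 941.7/1095 = 0.86
a = C − MPC·Y = 1693.04 − 0.86(914) = 1693.04 − 786.04 = 907

MPC = 0.86; a = 907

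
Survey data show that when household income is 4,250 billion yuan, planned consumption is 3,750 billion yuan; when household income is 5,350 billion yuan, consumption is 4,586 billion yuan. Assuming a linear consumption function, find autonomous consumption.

a = 520

MPC = ΔC/ΔY = (4586 − 3750)/(5350 − 4250) = 836/1100 = 0.76
a = C − MPC·Y = 3750 − 0.76(4250) = 3750 − 3230 = 520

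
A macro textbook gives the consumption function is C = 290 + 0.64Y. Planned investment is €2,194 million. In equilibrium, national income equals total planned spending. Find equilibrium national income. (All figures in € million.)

Y = C + I = 290 + 0.64Y + 2194
Y − 0.64Y = 2484
0.36Y = 2484, so Y = 2484/0.36 = 6900

Y = 6900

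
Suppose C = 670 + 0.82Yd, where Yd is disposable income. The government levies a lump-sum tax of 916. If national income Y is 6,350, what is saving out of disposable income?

S = 308.12

Yd = Y − T = 6350 − 916 = 5434
C = 670 + 0.82(5434) = 670 + 4455.88 = 5125.88
S = Yd − C = 5434 − 5125.88 = 308.12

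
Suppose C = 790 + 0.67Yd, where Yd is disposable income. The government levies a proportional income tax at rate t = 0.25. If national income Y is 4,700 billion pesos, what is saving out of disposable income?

S = 373.25

Yd = (1 − 0.25)(4700) = 0.75(4700) = 3525
C = 790 + 0.67(3525) = 790 + 2361.75 = 3151.75
S = Yd − C = 3525 − 3151.75 = 373.25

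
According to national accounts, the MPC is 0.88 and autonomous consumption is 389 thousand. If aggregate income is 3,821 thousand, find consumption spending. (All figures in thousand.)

C = 389 + 0.88(3821) = 389 + 3362.48 = 3751.48

C = 3751.48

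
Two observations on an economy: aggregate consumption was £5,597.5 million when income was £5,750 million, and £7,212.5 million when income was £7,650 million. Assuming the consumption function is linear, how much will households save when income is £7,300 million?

MPC = (7212.5 − 5597.5)/(7650 − 5750) = 1615/1900 = 0.85
a = 5597.5 − 0.85(5750) = 5597.5 − 4887.5 = 710
C = 710 + 0.85(7300) = 6915
S = 7300 − 6915 = 385

S = 385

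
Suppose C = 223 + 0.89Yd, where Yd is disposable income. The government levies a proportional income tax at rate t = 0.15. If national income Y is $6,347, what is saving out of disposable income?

S = 370.4445

Yd = (1 − 0.15)(6347) = 0.85(6347) = 5394.95
C = 223 + 0.89(5394.95) = 223 + 4801.5055 = 5024.5055
S = Yd − C = 5394.95 − 5024.5055 = 370.4445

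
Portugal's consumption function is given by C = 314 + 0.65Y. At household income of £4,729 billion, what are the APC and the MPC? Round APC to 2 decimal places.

APC = 0.72; MPC = 0.65

MPC = 0.65 (the slope of the consumption function)
C = 314 + 0.65(4729) = 3387.85, so APC = 3387.85/4729 = 0.72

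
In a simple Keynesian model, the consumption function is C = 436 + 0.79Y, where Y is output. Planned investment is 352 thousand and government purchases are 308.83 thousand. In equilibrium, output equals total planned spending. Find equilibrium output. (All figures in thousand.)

Y = C + I + G = 436 + 0.79Y + 352 + 308.83
Y − 0.79Y = 1096.83
0.21Y = 1096.83, so Y = 1096.83/0.21 = 5223

Y = 5223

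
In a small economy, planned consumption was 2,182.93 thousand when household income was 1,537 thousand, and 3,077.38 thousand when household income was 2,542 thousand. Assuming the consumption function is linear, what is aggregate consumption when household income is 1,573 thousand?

MPC = (3077.38 − 2182.93)/(2542 − 1537) = 894.45/1005 = 0.89
a = 2182.93 − 0.89(1537) = 2182.93 − 1367.93 = 815
C = 815 + 0.89(1573) = 815 + 1399.97 = 2214.97

C = 2214.97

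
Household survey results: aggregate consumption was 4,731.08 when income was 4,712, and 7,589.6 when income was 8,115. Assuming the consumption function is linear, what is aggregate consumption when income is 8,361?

C = 7796.24

MPC = (7589.6 − 4731.08)/(8115 − 4712) = 2858.52/3403 = 0.84
a = 4731.08 − 0.84(4712) = 4731.08 − 3958.08 = 773
C = 773 + 0.84(8361) = 773 + 7023.24 = 7796.24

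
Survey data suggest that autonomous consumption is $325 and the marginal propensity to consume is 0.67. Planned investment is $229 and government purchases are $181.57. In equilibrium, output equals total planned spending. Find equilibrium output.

Y = C + I + G = 325 + 0.67Y + 229 + 181.57
Y − 0.67Y = 735.57
0.33Y = 735.57, so Y = 735.57/0.33 = 2229

Y = 2229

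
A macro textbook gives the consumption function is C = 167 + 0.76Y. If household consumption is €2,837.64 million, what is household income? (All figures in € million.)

167 + 0.76Y = 2837.64
0.76Y = 2670.64, so Y = 2670.64/0.76 = 3514

Y = 3514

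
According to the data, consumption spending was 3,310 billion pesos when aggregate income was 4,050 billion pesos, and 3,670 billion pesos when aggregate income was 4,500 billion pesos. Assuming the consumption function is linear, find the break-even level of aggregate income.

MPC = (3670 − 3310)/(4500 − 4050) = 360/450 = 0.8
a = 3310 − 0.8(4050) = 3310 − 3240 = 70
Break-even: Y = a/(1−MPC) = 70/0.2 = 350

Y = 350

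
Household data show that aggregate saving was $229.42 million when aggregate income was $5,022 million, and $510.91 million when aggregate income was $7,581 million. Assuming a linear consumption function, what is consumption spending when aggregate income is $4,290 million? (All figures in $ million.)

MPS = ΔS/ΔY = (510.91 − 229.42)/(7581 − 5022) = 281.49/2559 = 0.11
MPC = 1 − MPS = 0.89
Autonomous saving = 229.42 − 0.11(5022) = -323, so a = 323
C = 323 + 0.89(4290) = 323 + 3818.1 = 4141.1

C = 4141.1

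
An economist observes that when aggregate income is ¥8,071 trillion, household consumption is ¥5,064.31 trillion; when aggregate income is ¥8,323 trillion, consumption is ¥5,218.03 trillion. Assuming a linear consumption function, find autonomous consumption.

MPC = ΔC/ΔY = (5218.03 − 5064.31)/(8323 − 8071) = 153.72/252 = 0.61
a = C − MPC·Y = 5064.31 − 0.61(8071) = 5064.31 − 4923.31 = 141

a = 141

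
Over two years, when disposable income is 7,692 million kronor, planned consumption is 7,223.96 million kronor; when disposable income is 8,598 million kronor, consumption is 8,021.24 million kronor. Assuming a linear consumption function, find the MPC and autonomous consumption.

MPC = ΔC/ΔY = (8021.24 − 7223.96)/(8598 − 7692) = 797.28/906 = 0.88
a = C − MPC·Y = 7223.96 − 0.88(7692) = 7223.96 − 6768.96 = 455

MPC = 0.88; a = 455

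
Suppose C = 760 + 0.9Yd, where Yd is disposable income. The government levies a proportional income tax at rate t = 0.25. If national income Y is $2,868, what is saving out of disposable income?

S = -544.9

Yd = (1 − 0.25)(2868) = 0.75(2868) = 2151
C = 760 + 0.9(2151) = 760 + 1935.9 = 2695.9
S = Yd − C = 2151 − 2695.9 = -544.9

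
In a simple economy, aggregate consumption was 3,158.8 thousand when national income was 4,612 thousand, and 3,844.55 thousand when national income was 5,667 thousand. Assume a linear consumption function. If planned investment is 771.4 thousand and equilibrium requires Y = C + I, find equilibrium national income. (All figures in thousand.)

MPC = (3844.55 − 3158.8)/(5667 − 4612) = 685.75/1055 = 0.65
a = 3158.8 − 0.65(4612) = 161
Equilibrium: Y = 161 + 0.65Y + 771.4
0.35Y = 932.4, so Y = 932.4/0.35 = 2664

Y = 2664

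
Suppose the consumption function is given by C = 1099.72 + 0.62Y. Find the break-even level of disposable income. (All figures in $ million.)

Y = 2894

At break-even, C = Y: 1099.72 + 0.62Y = Y
0.38Y = 1099.72, so Y = 1099.72/0.38 = 2894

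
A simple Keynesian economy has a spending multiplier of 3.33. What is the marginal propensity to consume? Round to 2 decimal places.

MPC = 0.70

k = 1/(1 − MPC), so 1 − MPC = 1/k = 1/3.33 = 0.3003
MPC = 1 − 0.3003 = 0.70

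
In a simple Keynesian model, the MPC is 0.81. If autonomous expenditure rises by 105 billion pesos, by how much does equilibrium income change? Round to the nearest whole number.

ΔY ≈ 553

The multiplier is 1/(1 − MPC) = 1/0.19.
ΔY = 105/0.19 = 552.63 ≈ 553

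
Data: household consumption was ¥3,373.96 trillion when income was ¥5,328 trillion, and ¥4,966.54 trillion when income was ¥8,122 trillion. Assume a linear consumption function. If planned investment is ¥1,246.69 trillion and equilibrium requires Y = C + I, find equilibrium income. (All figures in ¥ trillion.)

Y = 3683

MPC = (4966.54 − 3373.96)/(8122 − 5328) = 1592.58/2794 = 0.57
a = 3373.96 − 0.57(5328) = 337
Equilibrium: Y = 337 + 0.57Y + 1246.69
0.43Y = 1583.69, so Y = 1583.69/0.43 = 3683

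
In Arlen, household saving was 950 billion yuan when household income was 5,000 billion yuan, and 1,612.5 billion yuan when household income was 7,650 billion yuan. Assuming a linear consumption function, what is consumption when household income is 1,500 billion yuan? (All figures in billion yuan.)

C = 1425

MPS = ΔS/ΔY = (1612.5 − 950)/(7650 − 5000) = 662.5/2650 = 0.25
MPC = 1 − MPS = 0.75
Autonomous saving = 950 − 0.25(5000) = -300, so a = 300
C = 300 + 0.75(1500) = 300 + 1125 = 1425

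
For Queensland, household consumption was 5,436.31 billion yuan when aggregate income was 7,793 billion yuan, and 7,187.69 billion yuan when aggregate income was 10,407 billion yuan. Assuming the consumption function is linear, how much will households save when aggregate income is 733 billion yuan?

S = 26.89

MPC = (7187.69 − 5436.31)/(10407 − 7793) = 1751.38/2614 = 0.67
a = 5436.31 − 0.67(7793) = 5436.31 − 5221.31 = 215
C = 215 + 0.67(733) = 706.11
S = 733 − 706.11 = 26.89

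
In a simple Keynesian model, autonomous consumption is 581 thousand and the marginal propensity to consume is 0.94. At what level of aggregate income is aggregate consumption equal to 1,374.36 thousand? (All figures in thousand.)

Y = 844

581 + 0.94Y = 1374.36
0.94Y = 793.36, so Y = 793.36/0.94 = 844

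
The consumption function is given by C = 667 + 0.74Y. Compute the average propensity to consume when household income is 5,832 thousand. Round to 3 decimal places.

APC = 0.854

C = 667 + 0.74(5832) = 4982.68
APC = C/Y = 4982.68/5832 = 0.854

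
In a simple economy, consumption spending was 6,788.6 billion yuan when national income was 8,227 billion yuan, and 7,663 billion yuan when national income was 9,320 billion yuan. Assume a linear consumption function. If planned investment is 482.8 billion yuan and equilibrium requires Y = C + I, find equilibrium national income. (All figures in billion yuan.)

Y = 3449

MPC = (7663 − 6788.6)/(9320 − 8227) = 874.4/1093 = 0.8
a = 6788.6 − 0.8(8227) = 207
Equilibrium: Y = 207 + 0.8Y + 482.8
0.2Y = 689.8, so Y = 689.8/0.2 = 3449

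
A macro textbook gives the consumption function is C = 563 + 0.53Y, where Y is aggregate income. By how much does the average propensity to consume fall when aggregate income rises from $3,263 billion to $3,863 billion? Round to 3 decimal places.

ΔAPC = 0.027

At Y = 3263: C = 563 + 0.53(3263) = 2292.39, APC = 2292.39/3263 = 0.7025
At Y = 3863: C = 2610.39, APC = 2610.39/3863 = 0.6757
Fall in APC = 0.7025 − 0.6757 = 0.0268 ≈ 0.027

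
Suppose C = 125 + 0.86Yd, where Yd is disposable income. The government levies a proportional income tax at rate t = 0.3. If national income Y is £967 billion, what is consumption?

C = 707.134

Yd = (1 − 0.3)(967) = 0.7(967) = 676.9
C = 125 + 0.86(676.9) = 125 + 582.134 = 707.134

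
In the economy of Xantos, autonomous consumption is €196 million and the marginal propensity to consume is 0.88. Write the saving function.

S = -196 + 0.12Y

S = Y − C = Y − (196 + 0.88Y) = -196 + (1 − 0.88)Y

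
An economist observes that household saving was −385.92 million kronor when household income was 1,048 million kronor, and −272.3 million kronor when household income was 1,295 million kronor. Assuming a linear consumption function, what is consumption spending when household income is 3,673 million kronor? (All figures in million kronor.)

C = 2851.42

MPS = ΔS/ΔY = (-272.3 − (-385.92))/(1295 − 1048) = 113.62/247 = 0.46
MPC = 1 − MPS = 0.54
Autonomous saving = -385.92 − 0.46(1048) = -868, so a = 868
C = 868 + 0.54(3673) = 868 + 1983.42 = 2851.42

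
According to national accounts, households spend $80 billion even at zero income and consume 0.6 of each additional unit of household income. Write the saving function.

S = Y − C = Y − (80 + 0.6Y) = -80 + (1 − 0.6)Y

S = -80 + 0.4Y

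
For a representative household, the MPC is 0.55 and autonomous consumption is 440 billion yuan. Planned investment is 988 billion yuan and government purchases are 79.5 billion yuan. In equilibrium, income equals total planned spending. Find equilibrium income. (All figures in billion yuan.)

Y = C + I + G = 440 + 0.55Y + 988 + 79.5
Y − 0.55Y = 1507.5
0.45Y = 1507.5, so Y = 1507.5/0.45 = 3350

Y = 3350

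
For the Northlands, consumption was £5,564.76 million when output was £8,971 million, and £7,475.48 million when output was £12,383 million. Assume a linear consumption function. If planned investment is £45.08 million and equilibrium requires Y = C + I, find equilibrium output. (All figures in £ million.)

MPC = (7475.48 − 5564.76)/(12383 − 8971) = 1910.72/3412 = 0.56
a = 5564.76 − 0.56(8971) = 541
Equilibrium: Y = 541 + 0.56Y + 45.08
0.44Y = 586.08, so Y = 586.08/0.44 = 1332

Y = 1332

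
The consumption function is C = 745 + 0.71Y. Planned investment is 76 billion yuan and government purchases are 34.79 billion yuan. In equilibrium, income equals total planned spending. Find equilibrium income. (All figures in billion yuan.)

Y = 2951

Y = C + I + G = 745 + 0.71Y + 76 + 34.79
Y − 0.71Y = 855.79
0.29Y = 855.79, so Y = 855.79/0.29 = 2951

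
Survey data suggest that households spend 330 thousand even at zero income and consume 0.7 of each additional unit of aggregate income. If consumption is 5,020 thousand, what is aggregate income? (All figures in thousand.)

330 + 0.7Y = 5020
0.7Y = 4690, so Y = 4690/0.7 = 6700

Y = 6700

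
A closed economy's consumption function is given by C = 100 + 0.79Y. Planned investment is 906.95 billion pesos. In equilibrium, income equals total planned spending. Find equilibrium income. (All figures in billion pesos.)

Y = 4795

Y = C + I = 100 + 0.79Y + 906.95
Y − 0.79Y = 1006.95
0.21Y = 1006.95, so Y = 1006.95/0.21 = 4795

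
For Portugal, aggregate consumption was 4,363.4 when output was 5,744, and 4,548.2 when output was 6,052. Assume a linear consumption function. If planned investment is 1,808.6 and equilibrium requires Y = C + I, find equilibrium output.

Y = 6814

MPC = (4548.2 − 4363.4)/(6052 − 5744) = 184.8/308 = 0.6
a = 4363.4 − 0.6(5744) = 917
Equilibrium: Y = 917 + 0.6Y + 1808.6
0.4Y = 2725.6, so Y = 2725.6/0.4 = 6814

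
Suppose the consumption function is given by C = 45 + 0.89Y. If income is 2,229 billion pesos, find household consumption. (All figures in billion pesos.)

C = 2028.81

C = 45 + 0.89(2229) = 45 + 1983.81 = 2028.81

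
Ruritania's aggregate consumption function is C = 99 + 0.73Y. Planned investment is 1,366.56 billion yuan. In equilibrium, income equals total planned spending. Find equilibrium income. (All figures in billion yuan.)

Y = 5428

Y = C + I = 99 + 0.73Y + 1366.56
Y − 0.73Y = 1465.56
0.27Y = 1465.56, so Y = 1465.56/0.27 = 5428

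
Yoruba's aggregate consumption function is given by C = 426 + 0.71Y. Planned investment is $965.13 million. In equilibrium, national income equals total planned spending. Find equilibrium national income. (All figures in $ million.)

Y = 4797

Y = C + I = 426 + 0.71Y + 965.13
Y − 0.71Y = 1391.13
0.29Y = 1391.13, so Y = 1391.13/0.29 = 4797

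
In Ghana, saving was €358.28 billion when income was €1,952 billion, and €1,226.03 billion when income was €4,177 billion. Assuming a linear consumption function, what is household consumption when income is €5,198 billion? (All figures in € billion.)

MPS = ΔS/ΔY = (1226.03 − 358.28)/(4177 − 1952) = 867.75/2225 = 0.39
MPC = 1 − MPS = 0.61
Autonomous saving = 358.28 − 0.39(1952) = -403, so a = 403
C = 403 + 0.61(5198) = 403 + 3170.78 = 3573.78

C = 3573.78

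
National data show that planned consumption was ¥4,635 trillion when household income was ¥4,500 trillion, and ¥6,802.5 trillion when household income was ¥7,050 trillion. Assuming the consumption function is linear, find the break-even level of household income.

Y = 5400

MPC = (6802.5 − 4635)/(7050 − 4500) = 2167.5/2550 = 0.85
a = 4635 − 0.85(4500) = 4635 − 3825 = 810
Break-even: Y = a/(1−MPC) = 810/0.15 = 5400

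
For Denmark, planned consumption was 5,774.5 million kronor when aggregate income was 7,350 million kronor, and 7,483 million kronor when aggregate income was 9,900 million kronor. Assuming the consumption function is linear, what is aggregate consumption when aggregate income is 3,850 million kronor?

MPC = (7483 − 5774.5)/(9900 − 7350) = 1708.5/2550 = 0.67
a = 5774.5 − 0.67(7350) = 5774.5 − 4924.5 = 850
C = 850 + 0.67(3850) = 850 + 2579.5 = 3429.5

C = 3429.5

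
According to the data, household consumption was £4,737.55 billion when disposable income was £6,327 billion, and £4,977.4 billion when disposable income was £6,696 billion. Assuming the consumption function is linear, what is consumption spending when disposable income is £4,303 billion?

C = 3421.95

MPC = (4977.4 − 4737.55)/(6696 − 6327) = 239.85/369 = 0.65
a = 4737.55 − 0.65(6327) = 4737.55 − 4112.55 = 625
C = 625 + 0.65(4303) = 625 + 2796.95 = 3421.95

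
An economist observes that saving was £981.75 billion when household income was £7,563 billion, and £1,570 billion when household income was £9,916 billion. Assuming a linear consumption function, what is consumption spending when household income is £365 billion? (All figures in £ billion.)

MPS = ΔS/ΔY = (1570 − 981.75)/(9916 − 7563) = 588.25/2353 = 0.25
MPC = 1 − MPS = 0.75
Autonomous saving = 981.75 − 0.25(7563) = -909, so a = 909
C = 909 + 0.75(365) = 909 + 273.75 = 1182.75

C = 1182.75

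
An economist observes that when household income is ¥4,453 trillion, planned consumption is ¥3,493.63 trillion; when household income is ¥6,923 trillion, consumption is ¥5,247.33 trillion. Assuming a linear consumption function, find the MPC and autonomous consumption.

MPC = 0.71; a = 332

MPC = ΔC/ΔY = (5247.33 − 3493.63)/(6923 − 4453) = 1753.7/2470 = 0.71
a = C − MPC·Y = 3493.63 − 0.71(4453) = 3493.63 − 3161.63 = 332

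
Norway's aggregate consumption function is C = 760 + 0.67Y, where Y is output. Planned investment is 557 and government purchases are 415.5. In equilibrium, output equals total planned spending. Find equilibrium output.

Y = 5250

Y = C + I + G = 760 + 0.67Y + 557 + 415.5
Y − 0.67Y = 1732.5
0.33Y = 1732.5, so Y = 1732.5/0.33 = 5250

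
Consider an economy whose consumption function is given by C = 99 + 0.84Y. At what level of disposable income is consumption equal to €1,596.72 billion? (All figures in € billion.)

99 + 0.84Y = 1596.72
0.84Y = 1497.72, so Y = 1497.72/0.84 = 1783

Y = 1783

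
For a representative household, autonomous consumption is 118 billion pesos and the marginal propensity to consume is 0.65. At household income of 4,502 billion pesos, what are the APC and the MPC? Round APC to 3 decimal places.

MPC = 0.65 (the slope of the consumption function)
C = 118 + 0.65(4502) = 3044.3, so APC = 3044.3/4502 = 0.676

APC = 0.676; MPC = 0.65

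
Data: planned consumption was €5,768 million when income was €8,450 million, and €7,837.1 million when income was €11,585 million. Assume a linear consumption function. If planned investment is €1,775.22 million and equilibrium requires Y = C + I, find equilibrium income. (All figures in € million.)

Y = 5783

MPC = (7837.1 − 5768)/(11585 − 8450) = 2069.1/3135 = 0.66
a = 5768 − 0.66(8450) = 191
Equilibrium: Y = 191 + 0.66Y + 1775.22
0.34Y = 1966.22, so Y = 1966.22/0.34 = 5783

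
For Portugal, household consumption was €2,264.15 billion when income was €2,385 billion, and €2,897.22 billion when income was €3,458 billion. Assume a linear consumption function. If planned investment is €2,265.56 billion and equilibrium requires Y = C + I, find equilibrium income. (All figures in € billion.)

MPC = (2897.22 − 2264.15)/(3458 − 2385) = 633.07/1073 = 0.59
a = 2264.15 − 0.59(2385) = 857
Equilibrium: Y = 857 + 0.59Y + 2265.56
0.41Y = 3122.56, so Y = 3122.56/0.41 = 7616

Y = 7616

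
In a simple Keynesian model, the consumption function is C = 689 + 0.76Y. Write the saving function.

S = -689 + 0.24Y

S = Y − C = Y − (689 + 0.76Y) = -689 + (1 − 0.76)Y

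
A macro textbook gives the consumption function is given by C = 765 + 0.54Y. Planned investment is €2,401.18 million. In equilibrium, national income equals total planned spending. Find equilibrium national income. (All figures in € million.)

Y = 6883

Y = C + I = 765 + 0.54Y + 2401.18
Y − 0.54Y = 3166.18
0.46Y = 3166.18, so Y = 3166.18/0.46 = 6883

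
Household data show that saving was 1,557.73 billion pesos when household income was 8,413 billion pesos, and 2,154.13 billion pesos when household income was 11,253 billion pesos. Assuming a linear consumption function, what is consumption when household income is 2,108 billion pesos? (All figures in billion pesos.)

MPS = ΔS/ΔY = (2154.13 − 1557.73)/(11253 − 8413) = 596.4/2840 = 0.21
MPC = 1 − MPS = 0.79
Autonomous saving = 1557.73 − 0.21(8413) = -209, so a = 209
C = 209 + 0.79(2108) = 209 + 1665.32 = 1874.32

C = 1874.32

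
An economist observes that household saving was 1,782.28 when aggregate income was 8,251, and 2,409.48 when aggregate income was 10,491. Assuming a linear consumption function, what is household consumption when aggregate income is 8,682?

MPS = ΔS/ΔY = (2409.48 − 1782.28)/(10491 − 8251) = 627.2/2240 = 0.28
MPC = 1 − MPS = 0.72
Autonomous saving = 1782.28 − 0.28(8251) = -528, so a = 528
C = 528 + 0.72(8682) = 528 + 6251.04 = 6779.04

C = 6779.04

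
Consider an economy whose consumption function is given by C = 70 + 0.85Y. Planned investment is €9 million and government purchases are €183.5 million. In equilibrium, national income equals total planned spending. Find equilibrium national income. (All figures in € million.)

Y = 1750

Y = C + I + G = 70 + 0.85Y + 9 + 183.5
Y − 0.85Y = 262.5
0.15Y = 262.5, so Y = 262.5/0.15 = 1750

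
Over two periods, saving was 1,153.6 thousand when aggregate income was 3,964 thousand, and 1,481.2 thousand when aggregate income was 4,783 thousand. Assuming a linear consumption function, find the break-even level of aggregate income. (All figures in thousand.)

Y = 1080

MPS = ΔS/ΔY = (1481.2 − 1153.6)/(4783 − 3964) = 327.6/819 = 0.4
MPC = 1 − MPS = 0.6
From S(3964) = 1153.6: −a + 0.4(3964) = 1153.6, so a = 1585.6 − 1153.6 = 432
Break-even (S = 0): Y = a/MPS = 432/0.4 = 1080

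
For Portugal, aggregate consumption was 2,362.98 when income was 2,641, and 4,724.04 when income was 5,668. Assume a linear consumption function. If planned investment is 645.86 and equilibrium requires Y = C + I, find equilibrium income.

Y = 4313

MPC = (4724.04 − 2362.98)/(5668 − 2641) = 2361.06/3027 = 0.78
a = 2362.98 − 0.78(2641) = 303
Equilibrium: Y = 303 + 0.78Y + 645.86
0.22Y = 948.86, so Y = 948.86/0.22 = 4313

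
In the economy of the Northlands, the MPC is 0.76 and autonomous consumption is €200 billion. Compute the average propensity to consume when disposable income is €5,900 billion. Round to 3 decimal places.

APC = 0.794

C = 200 + 0.76(5900) = 4684
APC = C/Y = 4684/5900 = 0.794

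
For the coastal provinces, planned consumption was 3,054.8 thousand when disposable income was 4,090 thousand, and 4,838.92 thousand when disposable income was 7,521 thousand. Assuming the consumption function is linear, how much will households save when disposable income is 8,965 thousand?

S = 3375.2

MPC = (4838.92 − 3054.8)/(7521 − 4090) = 1784.12/3431 = 0.52
a = 3054.8 − 0.52(4090) = 3054.8 − 2126.8 = 928
C = 928 + 0.52(8965) = 5589.8
S = 8965 − 5589.8 = 3375.2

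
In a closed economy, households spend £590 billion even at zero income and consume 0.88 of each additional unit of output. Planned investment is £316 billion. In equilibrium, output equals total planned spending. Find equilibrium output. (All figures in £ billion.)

Y = C + I = 590 + 0.88Y + 316
Y − 0.88Y = 906
0.12Y = 906, so Y = 906/0.12 = 7550

Y = 7550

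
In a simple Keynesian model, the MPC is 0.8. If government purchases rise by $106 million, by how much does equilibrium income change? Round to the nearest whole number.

The multiplier is 1/(1 − MPC) = 1/0.2.
ΔY = 106/0.2 = 530.00 ≈ 530

ΔY ≈ 530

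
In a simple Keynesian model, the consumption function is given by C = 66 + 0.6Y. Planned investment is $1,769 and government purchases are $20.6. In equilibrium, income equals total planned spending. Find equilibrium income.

Y = C + I + G = 66 + 0.6Y + 1769 + 20.6
Y − 0.6Y = 1855.6
0.4Y = 1855.6, so Y = 1855.6/0.4 = 4639

Y = 4639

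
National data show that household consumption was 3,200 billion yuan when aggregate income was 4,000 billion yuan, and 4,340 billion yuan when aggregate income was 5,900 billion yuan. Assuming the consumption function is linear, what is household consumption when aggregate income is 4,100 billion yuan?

MPC = (4340 − 3200)/(5900 − 4000) = 1140/1900 = 0.6
a = 3200 − 0.6(4000) = 3200 − 2400 = 800
C = 800 + 0.6(4100) = 800 + 2460 = 3260

C = 3260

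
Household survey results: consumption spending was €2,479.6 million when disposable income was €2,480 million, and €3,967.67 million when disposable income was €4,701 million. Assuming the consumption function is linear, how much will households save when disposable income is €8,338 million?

S = 1933.54

MPC = (3967.67 − 2479.6)/(4701 − 2480) = 1488.07/2221 = 0.67
a = 2479.6 − 0.67(2480) = 2479.6 − 1661.6 = 818
C = 818 + 0.67(8338) = 6404.46
S = 8338 − 6404.46 = 1933.54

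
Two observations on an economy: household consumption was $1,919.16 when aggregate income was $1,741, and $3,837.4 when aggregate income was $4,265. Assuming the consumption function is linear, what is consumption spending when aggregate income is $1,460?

C = 1705.6

MPC = (3837.4 − 1919.16)/(4265 − 1741) = 1918.24/2524 = 0.76
a = 1919.16 − 0.76(1741) = 1919.16 − 1323.16 = 596
C = 596 + 0.76(1460) = 596 + 1109.6 = 1705.6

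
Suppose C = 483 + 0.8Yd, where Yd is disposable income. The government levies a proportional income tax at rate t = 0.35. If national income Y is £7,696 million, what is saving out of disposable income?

S = 517.48

Yd = (1 − 0.35)(7696) = 0.65(7696) = 5002.4
C = 483 + 0.8(5002.4) = 483 + 4001.92 = 4484.92
S = Yd − C = 5002.4 − 4484.92 = 517.48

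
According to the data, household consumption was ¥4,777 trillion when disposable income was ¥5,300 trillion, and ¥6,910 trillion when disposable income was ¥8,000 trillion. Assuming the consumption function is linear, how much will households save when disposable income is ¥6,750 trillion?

MPC = (6910 − 4777)/(8000 − 5300) = 2133/2700 = 0.79
a = 4777 − 0.79(5300) = 4777 − 4187 = 590
C = 590 + 0.79(6750) = 5922.5
S = 6750 − 5922.5 = 827.5

S = 827.5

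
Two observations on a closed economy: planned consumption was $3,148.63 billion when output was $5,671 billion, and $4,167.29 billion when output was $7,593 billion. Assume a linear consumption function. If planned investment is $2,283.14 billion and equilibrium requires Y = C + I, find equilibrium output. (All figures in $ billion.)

Y = 5162

MPC = (4167.29 − 3148.63)/(7593 − 5671) = 1018.66/1922 = 0.53
a = 3148.63 − 0.53(5671) = 143
Equilibrium: Y = 143 + 0.53Y + 2283.14
0.47Y = 2426.14, so Y = 2426.14/0.47 = 5162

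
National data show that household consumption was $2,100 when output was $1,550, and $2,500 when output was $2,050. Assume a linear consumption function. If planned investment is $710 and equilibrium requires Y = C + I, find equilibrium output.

MPC = (2500 − 2100)/(2050 − 1550) = 400/500 = 0.8
a = 2100 − 0.8(1550) = 860
Equilibrium: Y = 860 + 0.8Y + 710
0.2Y = 1570, so Y = 1570/0.2 = 7850

Y = 7850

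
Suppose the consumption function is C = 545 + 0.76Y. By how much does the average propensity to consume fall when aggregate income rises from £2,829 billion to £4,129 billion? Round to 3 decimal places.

At Y = 2829: C = 545 + 0.76(2829) = 2695.04, APC = 2695.04/2829 = 0.9526
At Y = 4129: C = 3683.04, APC = 3683.04/4129 = 0.8920
Fall in APC = 0.9526 − 0.8920 = 0.0606 ≈ 0.061

ΔAPC = 0.061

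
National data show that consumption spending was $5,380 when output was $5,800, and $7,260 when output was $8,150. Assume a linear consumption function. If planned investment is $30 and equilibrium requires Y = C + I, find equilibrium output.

Y = 3850

MPC = (7260 − 5380)/(8150 − 5800) = 1880/2350 = 0.8
a = 5380 − 0.8(5800) = 740
Equilibrium: Y = 740 + 0.8Y + 30
0.2Y = 770, so Y = 770/0.2 = 3850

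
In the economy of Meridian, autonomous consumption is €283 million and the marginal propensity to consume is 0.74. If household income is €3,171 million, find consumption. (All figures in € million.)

C = 2629.54

C = 283 + 0.74(3171) = 283 + 2346.54 = 2629.54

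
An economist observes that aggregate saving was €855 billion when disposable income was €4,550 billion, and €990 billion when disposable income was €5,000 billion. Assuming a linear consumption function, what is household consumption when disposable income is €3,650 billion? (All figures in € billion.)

C = 3065

MPS = ΔS/ΔY = (990 − 855)/(5000 − 4550) = 135/450 = 0.3
MPC = 1 − MPS = 0.7
Autonomous saving = 855 − 0.3(4550) = -510, so a = 510
C = 510 + 0.7(3650) = 510 + 2555 = 3065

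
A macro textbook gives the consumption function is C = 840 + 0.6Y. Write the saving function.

S = Y − C = Y − (840 + 0.6Y) = -840 + (1 − 0.6)Y

S = -840 + 0.4Y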